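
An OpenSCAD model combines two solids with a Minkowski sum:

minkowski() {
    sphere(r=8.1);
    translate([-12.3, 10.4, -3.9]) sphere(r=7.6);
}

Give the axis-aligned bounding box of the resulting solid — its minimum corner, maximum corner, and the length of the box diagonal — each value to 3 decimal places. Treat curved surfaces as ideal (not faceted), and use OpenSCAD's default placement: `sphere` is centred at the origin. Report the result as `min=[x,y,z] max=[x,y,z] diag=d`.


A = translate([-12.3, 10.4, -3.9]) sphere(r=7.6) → bbox [-19.9,2.8,-11.5] .. [-4.7,18,3.7]
B = sphere(r=8.1) → bbox [-8.1,-8.1,-8.1] .. [8.1,8.1,8.1]
lo = A.lo+B.lo = [-19.9-8.1, 2.8-8.1, -11.5-8.1] = [-28.000,-5.300,-19.600]
hi = A.hi+B.hi = [-4.7+8.1, 18+8.1, 3.7+8.1] = [3.400,26.100,11.800]
diag = √(31.4²+31.4²+31.4²) = √2957.88 = 54.386

min=[-28.000,-5.300,-19.600] max=[3.400,26.100,11.800] diag=54.386


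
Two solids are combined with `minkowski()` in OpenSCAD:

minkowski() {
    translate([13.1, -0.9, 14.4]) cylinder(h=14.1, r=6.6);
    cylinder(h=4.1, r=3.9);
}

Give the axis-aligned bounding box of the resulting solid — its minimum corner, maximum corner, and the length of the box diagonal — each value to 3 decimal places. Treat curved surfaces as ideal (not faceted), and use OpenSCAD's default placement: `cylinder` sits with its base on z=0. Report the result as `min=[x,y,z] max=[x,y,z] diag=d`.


min=[2.600,-11.400,14.400] max=[23.600,9.600,32.600] diag=34.832

A = translate([13.1, -0.9, 14.4]) cylinder(h=14.1, r=6.6) → bbox [6.5,-7.5,14.4] .. [19.7,5.7,28.5]
B = cylinder(h=4.1, r=3.9) → bbox [-3.9,-3.9,0] .. [3.9,3.9,4.1]
lo = A.lo+B.lo = [6.5-3.9, -7.5-3.9, 14.4+0] = [2.600,-11.400,14.400]
hi = A.hi+B.hi = [19.7+3.9, 5.7+3.9, 28.5+4.1] = [23.600,9.600,32.600]
diag = √(21²+21²+18.2²) = √1213.24 = 34.832


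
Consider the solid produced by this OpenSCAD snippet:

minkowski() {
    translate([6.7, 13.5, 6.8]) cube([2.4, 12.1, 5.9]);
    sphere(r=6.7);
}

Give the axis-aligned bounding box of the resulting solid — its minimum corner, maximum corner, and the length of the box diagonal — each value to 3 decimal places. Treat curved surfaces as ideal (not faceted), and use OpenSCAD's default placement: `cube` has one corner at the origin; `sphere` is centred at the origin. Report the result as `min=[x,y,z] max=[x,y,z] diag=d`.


min=[0.000,6.800,0.100] max=[15.800,32.300,19.400] diag=35.670

A = translate([6.7, 13.5, 6.8]) cube([2.4, 12.1, 5.9]) → bbox [6.7,13.5,6.8] .. [9.1,25.6,12.7]
B = sphere(r=6.7) → bbox [-6.7,-6.7,-6.7] .. [6.7,6.7,6.7]
lo = A.lo+B.lo = [6.7-6.7, 13.5-6.7, 6.8-6.7] = [0.000,6.800,0.100]
hi = A.hi+B.hi = [9.1+6.7, 25.6+6.7, 12.7+6.7] = [15.800,32.300,19.400]
diag = √(15.8²+25.5²+19.3²) = √1272.38 = 35.670


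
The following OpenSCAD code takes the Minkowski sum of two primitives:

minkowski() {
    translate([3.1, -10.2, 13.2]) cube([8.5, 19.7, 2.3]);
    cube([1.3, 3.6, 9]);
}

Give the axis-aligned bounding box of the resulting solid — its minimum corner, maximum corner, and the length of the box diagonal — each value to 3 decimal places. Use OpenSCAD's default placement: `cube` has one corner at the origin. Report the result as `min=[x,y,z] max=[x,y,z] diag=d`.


A = translate([3.1, -10.2, 13.2]) cube([8.5, 19.7, 2.3]) → bbox [3.1,-10.2,13.2] .. [11.6,9.5,15.5]
B = cube([1.3, 3.6, 9]) → bbox [0,0,0] .. [1.3,3.6,9]
lo = A.lo+B.lo = [3.1+0, -10.2+0, 13.2+0] = [3.100,-10.200,13.200]
hi = A.hi+B.hi = [11.6+1.3, 9.5+3.6, 15.5+9] = [12.900,13.100,24.500]
diag = √(9.8²+23.3²+11.3²) = √766.62 = 27.688

min=[3.100,-10.200,13.200] max=[12.900,13.100,24.500] diag=27.688


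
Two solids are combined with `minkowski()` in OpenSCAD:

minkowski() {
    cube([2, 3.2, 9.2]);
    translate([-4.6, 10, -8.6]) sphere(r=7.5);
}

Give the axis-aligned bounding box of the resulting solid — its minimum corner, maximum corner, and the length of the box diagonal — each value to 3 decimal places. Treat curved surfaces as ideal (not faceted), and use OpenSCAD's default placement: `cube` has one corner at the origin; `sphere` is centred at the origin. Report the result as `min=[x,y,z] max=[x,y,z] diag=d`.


min=[-12.100,2.500,-16.100] max=[4.900,20.700,8.100] diag=34.726

A = translate([-4.6, 10, -8.6]) sphere(r=7.5) → bbox [-12.1,2.5,-16.1] .. [2.9,17.5,-1.1]
B = cube([2, 3.2, 9.2]) → bbox [0,0,0] .. [2,3.2,9.2]
lo = A.lo+B.lo = [-12.1+0, 2.5+0, -16.1+0] = [-12.100,2.500,-16.100]
hi = A.hi+B.hi = [2.9+2, 17.5+3.2, -1.1+9.2] = [4.900,20.700,8.100]
diag = √(17²+18.2²+24.2²) = √1205.88 = 34.726


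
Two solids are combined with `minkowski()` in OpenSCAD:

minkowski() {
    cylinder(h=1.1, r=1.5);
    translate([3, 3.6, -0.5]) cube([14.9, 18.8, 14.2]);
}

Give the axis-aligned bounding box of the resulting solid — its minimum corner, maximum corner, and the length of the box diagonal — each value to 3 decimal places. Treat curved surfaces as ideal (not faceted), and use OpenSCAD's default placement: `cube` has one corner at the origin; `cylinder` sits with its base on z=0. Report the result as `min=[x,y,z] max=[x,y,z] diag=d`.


min=[1.500,2.100,-0.500] max=[19.400,23.900,14.800] diag=32.090

A = translate([3, 3.6, -0.5]) cube([14.9, 18.8, 14.2]) → bbox [3,3.6,-0.5] .. [17.9,22.4,13.7]
B = cylinder(h=1.1, r=1.5) → bbox [-1.5,-1.5,0] .. [1.5,1.5,1.1]
lo = A.lo+B.lo = [3-1.5, 3.6-1.5, -0.5+0] = [1.500,2.100,-0.500]
hi = A.hi+B.hi = [17.9+1.5, 22.4+1.5, 13.7+1.1] = [19.400,23.900,14.800]
diag = √(17.9²+21.8²+15.3²) = √1029.74 = 32.090


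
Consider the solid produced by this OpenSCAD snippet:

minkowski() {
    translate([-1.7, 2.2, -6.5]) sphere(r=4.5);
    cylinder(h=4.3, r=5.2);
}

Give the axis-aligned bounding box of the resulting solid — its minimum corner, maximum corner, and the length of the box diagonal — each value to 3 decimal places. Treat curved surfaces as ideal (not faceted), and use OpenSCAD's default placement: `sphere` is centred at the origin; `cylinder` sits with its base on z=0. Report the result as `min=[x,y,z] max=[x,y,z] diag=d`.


min=[-11.400,-7.500,-11.000] max=[8.000,11.900,2.300] diag=30.490

A = translate([-1.7, 2.2, -6.5]) sphere(r=4.5) → bbox [-6.2,-2.3,-11] .. [2.8,6.7,-2]
B = cylinder(h=4.3, r=5.2) → bbox [-5.2,-5.2,0] .. [5.2,5.2,4.3]
lo = A.lo+B.lo = [-6.2-5.2, -2.3-5.2, -11+0] = [-11.400,-7.500,-11.000]
hi = A.hi+B.hi = [2.8+5.2, 6.7+5.2, -2+4.3] = [8.000,11.900,2.300]
diag = √(19.4²+19.4²+13.3²) = √929.61 = 30.490


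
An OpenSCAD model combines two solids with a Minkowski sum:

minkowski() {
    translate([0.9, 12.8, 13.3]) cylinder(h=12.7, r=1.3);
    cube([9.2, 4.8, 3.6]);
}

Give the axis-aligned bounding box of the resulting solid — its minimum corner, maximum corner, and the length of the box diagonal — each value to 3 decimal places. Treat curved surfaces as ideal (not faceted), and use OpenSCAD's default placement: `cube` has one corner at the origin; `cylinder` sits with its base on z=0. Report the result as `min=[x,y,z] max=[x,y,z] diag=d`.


A = translate([0.9, 12.8, 13.3]) cylinder(h=12.7, r=1.3) → bbox [-0.4,11.5,13.3] .. [2.2,14.1,26]
B = cube([9.2, 4.8, 3.6]) → bbox [0,0,0] .. [9.2,4.8,3.6]
lo = A.lo+B.lo = [-0.4+0, 11.5+0, 13.3+0] = [-0.400,11.500,13.300]
hi = A.hi+B.hi = [2.2+9.2, 14.1+4.8, 26+3.6] = [11.400,18.900,29.600]
diag = √(11.8²+7.4²+16.3²) = √459.69 = 21.440

min=[-0.400,11.500,13.300] max=[11.400,18.900,29.600] diag=21.440


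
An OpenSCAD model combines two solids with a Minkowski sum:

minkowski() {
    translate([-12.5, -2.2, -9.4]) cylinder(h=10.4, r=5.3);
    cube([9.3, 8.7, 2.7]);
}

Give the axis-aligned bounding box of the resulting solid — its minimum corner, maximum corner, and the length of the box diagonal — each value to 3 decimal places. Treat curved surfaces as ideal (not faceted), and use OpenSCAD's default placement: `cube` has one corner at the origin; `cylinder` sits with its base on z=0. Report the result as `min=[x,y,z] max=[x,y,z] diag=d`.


min=[-17.800,-7.500,-9.400] max=[2.100,11.800,3.700] diag=30.661

A = translate([-12.5, -2.2, -9.4]) cylinder(h=10.4, r=5.3) → bbox [-17.8,-7.5,-9.4] .. [-7.2,3.1,1]
B = cube([9.3, 8.7, 2.7]) → bbox [0,0,0] .. [9.3,8.7,2.7]
lo = A.lo+B.lo = [-17.8+0, -7.5+0, -9.4+0] = [-17.800,-7.500,-9.400]
hi = A.hi+B.hi = [-7.2+9.3, 3.1+8.7, 1+2.7] = [2.100,11.800,3.700]
diag = √(19.9²+19.3²+13.1²) = √940.11 = 30.661


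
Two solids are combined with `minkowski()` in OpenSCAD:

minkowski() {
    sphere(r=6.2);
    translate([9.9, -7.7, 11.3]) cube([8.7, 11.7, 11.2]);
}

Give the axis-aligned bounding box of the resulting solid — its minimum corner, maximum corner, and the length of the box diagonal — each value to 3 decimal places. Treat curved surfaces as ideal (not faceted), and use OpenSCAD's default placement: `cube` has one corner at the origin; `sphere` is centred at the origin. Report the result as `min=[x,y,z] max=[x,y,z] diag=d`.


A = translate([9.9, -7.7, 11.3]) cube([8.7, 11.7, 11.2]) → bbox [9.9,-7.7,11.3] .. [18.6,4,22.5]
B = sphere(r=6.2) → bbox [-6.2,-6.2,-6.2] .. [6.2,6.2,6.2]
lo = A.lo+B.lo = [9.9-6.2, -7.7-6.2, 11.3-6.2] = [3.700,-13.900,5.100]
hi = A.hi+B.hi = [18.6+6.2, 4+6.2, 22.5+6.2] = [24.800,10.200,28.700]
diag = √(21.1²+24.1²+23.6²) = √1582.98 = 39.787

min=[3.700,-13.900,5.100] max=[24.800,10.200,28.700] diag=39.787


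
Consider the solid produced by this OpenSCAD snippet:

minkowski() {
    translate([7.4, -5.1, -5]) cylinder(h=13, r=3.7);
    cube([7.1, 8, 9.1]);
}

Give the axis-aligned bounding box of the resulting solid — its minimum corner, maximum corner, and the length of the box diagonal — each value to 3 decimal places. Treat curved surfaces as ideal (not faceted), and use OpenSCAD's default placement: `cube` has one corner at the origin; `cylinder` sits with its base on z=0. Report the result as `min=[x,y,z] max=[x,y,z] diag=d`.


A = translate([7.4, -5.1, -5]) cylinder(h=13, r=3.7) → bbox [3.7,-8.8,-5] .. [11.1,-1.4,8]
B = cube([7.1, 8, 9.1]) → bbox [0,0,0] .. [7.1,8,9.1]
lo = A.lo+B.lo = [3.7+0, -8.8+0, -5+0] = [3.700,-8.800,-5.000]
hi = A.hi+B.hi = [11.1+7.1, -1.4+8, 8+9.1] = [18.200,6.600,17.100]
diag = √(14.5²+15.4²+22.1²) = √935.82 = 30.591

min=[3.700,-8.800,-5.000] max=[18.200,6.600,17.100] diag=30.591


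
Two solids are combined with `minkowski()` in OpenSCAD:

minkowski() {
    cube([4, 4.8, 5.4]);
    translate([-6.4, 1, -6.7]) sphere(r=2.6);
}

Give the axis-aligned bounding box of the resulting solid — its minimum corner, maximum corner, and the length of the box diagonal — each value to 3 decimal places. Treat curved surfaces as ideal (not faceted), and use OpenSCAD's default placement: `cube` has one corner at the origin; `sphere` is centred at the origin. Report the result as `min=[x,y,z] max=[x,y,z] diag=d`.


min=[-9.000,-1.600,-9.300] max=[0.200,8.400,1.300] diag=17.234

A = translate([-6.4, 1, -6.7]) sphere(r=2.6) → bbox [-9,-1.6,-9.3] .. [-3.8,3.6,-4.1]
B = cube([4, 4.8, 5.4]) → bbox [0,0,0] .. [4,4.8,5.4]
lo = A.lo+B.lo = [-9+0, -1.6+0, -9.3+0] = [-9.000,-1.600,-9.300]
hi = A.hi+B.hi = [-3.8+4, 3.6+4.8, -4.1+5.4] = [0.200,8.400,1.300]
diag = √(9.2²+10²+10.6²) = √297 = 17.234


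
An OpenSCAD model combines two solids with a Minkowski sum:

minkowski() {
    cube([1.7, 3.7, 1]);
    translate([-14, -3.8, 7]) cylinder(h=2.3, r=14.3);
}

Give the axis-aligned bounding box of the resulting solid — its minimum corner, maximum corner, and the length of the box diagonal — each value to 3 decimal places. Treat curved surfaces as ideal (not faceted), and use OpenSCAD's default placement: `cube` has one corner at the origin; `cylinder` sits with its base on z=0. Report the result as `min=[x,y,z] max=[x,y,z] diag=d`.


min=[-28.300,-18.100,7.000] max=[2.000,14.200,10.300] diag=44.410

A = translate([-14, -3.8, 7]) cylinder(h=2.3, r=14.3) → bbox [-28.3,-18.1,7] .. [0.3,10.5,9.3]
B = cube([1.7, 3.7, 1]) → bbox [0,0,0] .. [1.7,3.7,1]
lo = A.lo+B.lo = [-28.3+0, -18.1+0, 7+0] = [-28.300,-18.100,7.000]
hi = A.hi+B.hi = [0.3+1.7, 10.5+3.7, 9.3+1] = [2.000,14.200,10.300]
diag = √(30.3²+32.3²+3.3²) = √1972.27 = 44.410


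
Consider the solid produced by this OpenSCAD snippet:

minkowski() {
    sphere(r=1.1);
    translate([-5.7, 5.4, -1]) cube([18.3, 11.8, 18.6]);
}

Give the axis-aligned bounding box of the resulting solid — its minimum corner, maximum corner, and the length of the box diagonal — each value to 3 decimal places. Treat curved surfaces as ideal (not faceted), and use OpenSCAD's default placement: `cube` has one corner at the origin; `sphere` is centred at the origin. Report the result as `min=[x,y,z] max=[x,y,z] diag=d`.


min=[-6.800,4.300,-2.100] max=[13.700,18.300,18.700] diag=32.387

A = translate([-5.7, 5.4, -1]) cube([18.3, 11.8, 18.6]) → bbox [-5.7,5.4,-1] .. [12.6,17.2,17.6]
B = sphere(r=1.1) → bbox [-1.1,-1.1,-1.1] .. [1.1,1.1,1.1]
lo = A.lo+B.lo = [-5.7-1.1, 5.4-1.1, -1-1.1] = [-6.800,4.300,-2.100]
hi = A.hi+B.hi = [12.6+1.1, 17.2+1.1, 17.6+1.1] = [13.700,18.300,18.700]
diag = √(20.5²+14²+20.8²) = √1048.89 = 32.387


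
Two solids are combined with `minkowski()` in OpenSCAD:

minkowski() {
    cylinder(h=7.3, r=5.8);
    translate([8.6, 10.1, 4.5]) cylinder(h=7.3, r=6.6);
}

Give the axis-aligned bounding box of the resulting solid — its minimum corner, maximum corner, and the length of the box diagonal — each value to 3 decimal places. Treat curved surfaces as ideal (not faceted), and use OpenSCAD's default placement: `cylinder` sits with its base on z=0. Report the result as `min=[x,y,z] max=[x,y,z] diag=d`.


min=[-3.800,-2.300,4.500] max=[21.000,22.500,19.100] diag=37.990

A = translate([8.6, 10.1, 4.5]) cylinder(h=7.3, r=6.6) → bbox [2,3.5,4.5] .. [15.2,16.7,11.8]
B = cylinder(h=7.3, r=5.8) → bbox [-5.8,-5.8,0] .. [5.8,5.8,7.3]
lo = A.lo+B.lo = [2-5.8, 3.5-5.8, 4.5+0] = [-3.800,-2.300,4.500]
hi = A.hi+B.hi = [15.2+5.8, 16.7+5.8, 11.8+7.3] = [21.000,22.500,19.100]
diag = √(24.8²+24.8²+14.6²) = √1443.24 = 37.990


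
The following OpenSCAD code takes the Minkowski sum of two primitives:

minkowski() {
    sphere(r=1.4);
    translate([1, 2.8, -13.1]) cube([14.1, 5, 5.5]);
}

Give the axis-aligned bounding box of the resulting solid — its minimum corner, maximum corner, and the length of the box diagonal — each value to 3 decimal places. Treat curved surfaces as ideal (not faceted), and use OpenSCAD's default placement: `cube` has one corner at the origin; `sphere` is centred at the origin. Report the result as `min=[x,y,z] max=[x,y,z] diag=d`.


A = translate([1, 2.8, -13.1]) cube([14.1, 5, 5.5]) → bbox [1,2.8,-13.1] .. [15.1,7.8,-7.6]
B = sphere(r=1.4) → bbox [-1.4,-1.4,-1.4] .. [1.4,1.4,1.4]
lo = A.lo+B.lo = [1-1.4, 2.8-1.4, -13.1-1.4] = [-0.400,1.400,-14.500]
hi = A.hi+B.hi = [15.1+1.4, 7.8+1.4, -7.6+1.4] = [16.500,9.200,-6.200]
diag = √(16.9²+7.8²+8.3²) = √415.34 = 20.380

min=[-0.400,1.400,-14.500] max=[16.500,9.200,-6.200] diag=20.380


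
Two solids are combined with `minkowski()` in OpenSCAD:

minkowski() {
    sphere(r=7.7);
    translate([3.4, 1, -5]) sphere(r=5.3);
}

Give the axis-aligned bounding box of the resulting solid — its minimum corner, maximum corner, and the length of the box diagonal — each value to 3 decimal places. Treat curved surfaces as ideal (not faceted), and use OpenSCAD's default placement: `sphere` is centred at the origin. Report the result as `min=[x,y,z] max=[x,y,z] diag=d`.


min=[-9.600,-12.000,-18.000] max=[16.400,14.000,8.000] diag=45.033

A = translate([3.4, 1, -5]) sphere(r=5.3) → bbox [-1.9,-4.3,-10.3] .. [8.7,6.3,0.3]
B = sphere(r=7.7) → bbox [-7.7,-7.7,-7.7] .. [7.7,7.7,7.7]
lo = A.lo+B.lo = [-1.9-7.7, -4.3-7.7, -10.3-7.7] = [-9.600,-12.000,-18.000]
hi = A.hi+B.hi = [8.7+7.7, 6.3+7.7, 0.3+7.7] = [16.400,14.000,8.000]
diag = √(26²+26²+26²) = √2028 = 45.033


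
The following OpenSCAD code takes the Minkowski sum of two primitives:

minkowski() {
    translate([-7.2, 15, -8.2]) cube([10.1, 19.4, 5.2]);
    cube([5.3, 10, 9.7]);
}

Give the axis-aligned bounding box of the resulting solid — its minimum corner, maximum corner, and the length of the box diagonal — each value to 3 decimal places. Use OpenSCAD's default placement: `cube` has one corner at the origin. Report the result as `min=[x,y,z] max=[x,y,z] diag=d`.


min=[-7.200,15.000,-8.200] max=[8.200,44.400,6.700] diag=36.380

A = translate([-7.2, 15, -8.2]) cube([10.1, 19.4, 5.2]) → bbox [-7.2,15,-8.2] .. [2.9,34.4,-3]
B = cube([5.3, 10, 9.7]) → bbox [0,0,0] .. [5.3,10,9.7]
lo = A.lo+B.lo = [-7.2+0, 15+0, -8.2+0] = [-7.200,15.000,-8.200]
hi = A.hi+B.hi = [2.9+5.3, 34.4+10, -3+9.7] = [8.200,44.400,6.700]
diag = √(15.4²+29.4²+14.9²) = √1323.53 = 36.380


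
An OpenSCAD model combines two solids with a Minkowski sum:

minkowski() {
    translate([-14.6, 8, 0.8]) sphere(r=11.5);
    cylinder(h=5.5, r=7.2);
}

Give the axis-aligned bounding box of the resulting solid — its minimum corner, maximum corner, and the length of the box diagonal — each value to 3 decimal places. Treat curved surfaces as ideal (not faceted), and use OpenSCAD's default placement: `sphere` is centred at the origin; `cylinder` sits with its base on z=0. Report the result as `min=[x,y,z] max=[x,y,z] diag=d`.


A = translate([-14.6, 8, 0.8]) sphere(r=11.5) → bbox [-26.1,-3.5,-10.7] .. [-3.1,19.5,12.3]
B = cylinder(h=5.5, r=7.2) → bbox [-7.2,-7.2,0] .. [7.2,7.2,5.5]
lo = A.lo+B.lo = [-26.1-7.2, -3.5-7.2, -10.7+0] = [-33.300,-10.700,-10.700]
hi = A.hi+B.hi = [-3.1+7.2, 19.5+7.2, 12.3+5.5] = [4.100,26.700,17.800]
diag = √(37.4²+37.4²+28.5²) = √3609.77 = 60.081

min=[-33.300,-10.700,-10.700] max=[4.100,26.700,17.800] diag=60.081


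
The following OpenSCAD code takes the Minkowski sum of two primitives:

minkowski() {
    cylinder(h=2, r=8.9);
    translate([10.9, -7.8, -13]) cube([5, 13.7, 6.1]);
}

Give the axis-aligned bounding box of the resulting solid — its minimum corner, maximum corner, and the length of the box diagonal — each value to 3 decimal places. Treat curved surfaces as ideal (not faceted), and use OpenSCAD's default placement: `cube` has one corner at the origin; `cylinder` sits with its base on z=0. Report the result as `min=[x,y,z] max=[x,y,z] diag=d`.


min=[2.000,-16.700,-13.000] max=[24.800,14.800,-4.900] diag=39.720

A = translate([10.9, -7.8, -13]) cube([5, 13.7, 6.1]) → bbox [10.9,-7.8,-13] .. [15.9,5.9,-6.9]
B = cylinder(h=2, r=8.9) → bbox [-8.9,-8.9,0] .. [8.9,8.9,2]
lo = A.lo+B.lo = [10.9-8.9, -7.8-8.9, -13+0] = [2.000,-16.700,-13.000]
hi = A.hi+B.hi = [15.9+8.9, 5.9+8.9, -6.9+2] = [24.800,14.800,-4.900]
diag = √(22.8²+31.5²+8.1²) = √1577.7 = 39.720


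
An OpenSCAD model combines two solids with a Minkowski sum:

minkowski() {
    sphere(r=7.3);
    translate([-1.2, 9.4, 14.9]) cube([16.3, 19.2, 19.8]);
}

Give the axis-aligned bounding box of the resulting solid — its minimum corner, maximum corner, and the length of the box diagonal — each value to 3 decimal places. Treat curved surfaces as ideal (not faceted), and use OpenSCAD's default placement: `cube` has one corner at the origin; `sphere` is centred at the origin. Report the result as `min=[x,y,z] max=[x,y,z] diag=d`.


A = translate([-1.2, 9.4, 14.9]) cube([16.3, 19.2, 19.8]) → bbox [-1.2,9.4,14.9] .. [15.1,28.6,34.7]
B = sphere(r=7.3) → bbox [-7.3,-7.3,-7.3] .. [7.3,7.3,7.3]
lo = A.lo+B.lo = [-1.2-7.3, 9.4-7.3, 14.9-7.3] = [-8.500,2.100,7.600]
hi = A.hi+B.hi = [15.1+7.3, 28.6+7.3, 34.7+7.3] = [22.400,35.900,42.000]
diag = √(30.9²+33.8²+34.4²) = √3280.61 = 57.277

min=[-8.500,2.100,7.600] max=[22.400,35.900,42.000] diag=57.277


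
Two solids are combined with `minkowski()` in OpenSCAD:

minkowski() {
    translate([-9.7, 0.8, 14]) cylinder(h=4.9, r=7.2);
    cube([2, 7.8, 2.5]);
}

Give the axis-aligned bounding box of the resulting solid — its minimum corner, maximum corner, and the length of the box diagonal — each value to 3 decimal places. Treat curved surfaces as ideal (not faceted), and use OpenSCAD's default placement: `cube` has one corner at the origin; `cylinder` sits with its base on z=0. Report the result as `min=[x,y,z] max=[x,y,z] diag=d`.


A = translate([-9.7, 0.8, 14]) cylinder(h=4.9, r=7.2) → bbox [-16.9,-6.4,14] .. [-2.5,8,18.9]
B = cube([2, 7.8, 2.5]) → bbox [0,0,0] .. [2,7.8,2.5]
lo = A.lo+B.lo = [-16.9+0, -6.4+0, 14+0] = [-16.900,-6.400,14.000]
hi = A.hi+B.hi = [-2.5+2, 8+7.8, 18.9+2.5] = [-0.500,15.800,21.400]
diag = √(16.4²+22.2²+7.4²) = √816.56 = 28.576

min=[-16.900,-6.400,14.000] max=[-0.500,15.800,21.400] diag=28.576


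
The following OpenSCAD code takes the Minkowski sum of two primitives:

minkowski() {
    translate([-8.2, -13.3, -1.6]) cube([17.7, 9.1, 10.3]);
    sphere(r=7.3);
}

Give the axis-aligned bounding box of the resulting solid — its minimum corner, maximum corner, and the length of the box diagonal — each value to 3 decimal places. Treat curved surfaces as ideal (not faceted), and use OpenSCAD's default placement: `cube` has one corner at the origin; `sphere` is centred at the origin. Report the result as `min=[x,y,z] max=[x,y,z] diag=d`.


A = translate([-8.2, -13.3, -1.6]) cube([17.7, 9.1, 10.3]) → bbox [-8.2,-13.3,-1.6] .. [9.5,-4.2,8.7]
B = sphere(r=7.3) → bbox [-7.3,-7.3,-7.3] .. [7.3,7.3,7.3]
lo = A.lo+B.lo = [-8.2-7.3, -13.3-7.3, -1.6-7.3] = [-15.500,-20.600,-8.900]
hi = A.hi+B.hi = [9.5+7.3, -4.2+7.3, 8.7+7.3] = [16.800,3.100,16.000]
diag = √(32.3²+23.7²+24.9²) = √2224.99 = 47.170

min=[-15.500,-20.600,-8.900] max=[16.800,3.100,16.000] diag=47.170


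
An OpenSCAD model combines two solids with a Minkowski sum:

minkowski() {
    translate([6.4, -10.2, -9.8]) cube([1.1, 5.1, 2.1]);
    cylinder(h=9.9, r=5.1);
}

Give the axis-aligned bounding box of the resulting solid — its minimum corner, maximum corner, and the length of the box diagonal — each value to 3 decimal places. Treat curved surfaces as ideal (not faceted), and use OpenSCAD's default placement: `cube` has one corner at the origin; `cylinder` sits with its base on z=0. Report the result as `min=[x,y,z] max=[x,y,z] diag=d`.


A = translate([6.4, -10.2, -9.8]) cube([1.1, 5.1, 2.1]) → bbox [6.4,-10.2,-9.8] .. [7.5,-5.1,-7.7]
B = cylinder(h=9.9, r=5.1) → bbox [-5.1,-5.1,0] .. [5.1,5.1,9.9]
lo = A.lo+B.lo = [6.4-5.1, -10.2-5.1, -9.8+0] = [1.300,-15.300,-9.800]
hi = A.hi+B.hi = [7.5+5.1, -5.1+5.1, -7.7+9.9] = [12.600,0.000,2.200]
diag = √(11.3²+15.3²+12²) = √505.78 = 22.490

min=[1.300,-15.300,-9.800] max=[12.600,0.000,2.200] diag=22.490


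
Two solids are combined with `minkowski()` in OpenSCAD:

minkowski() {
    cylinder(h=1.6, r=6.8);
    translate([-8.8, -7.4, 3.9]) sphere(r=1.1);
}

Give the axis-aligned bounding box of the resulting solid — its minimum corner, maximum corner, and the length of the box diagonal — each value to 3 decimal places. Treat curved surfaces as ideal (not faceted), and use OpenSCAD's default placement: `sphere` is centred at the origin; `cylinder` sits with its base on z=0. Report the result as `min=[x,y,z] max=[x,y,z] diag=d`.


A = translate([-8.8, -7.4, 3.9]) sphere(r=1.1) → bbox [-9.9,-8.5,2.8] .. [-7.7,-6.3,5]
B = cylinder(h=1.6, r=6.8) → bbox [-6.8,-6.8,0] .. [6.8,6.8,1.6]
lo = A.lo+B.lo = [-9.9-6.8, -8.5-6.8, 2.8+0] = [-16.700,-15.300,2.800]
hi = A.hi+B.hi = [-7.7+6.8, -6.3+6.8, 5+1.6] = [-0.900,0.500,6.600]
diag = √(15.8²+15.8²+3.8²) = √513.72 = 22.665

min=[-16.700,-15.300,2.800] max=[-0.900,0.500,6.600] diag=22.665


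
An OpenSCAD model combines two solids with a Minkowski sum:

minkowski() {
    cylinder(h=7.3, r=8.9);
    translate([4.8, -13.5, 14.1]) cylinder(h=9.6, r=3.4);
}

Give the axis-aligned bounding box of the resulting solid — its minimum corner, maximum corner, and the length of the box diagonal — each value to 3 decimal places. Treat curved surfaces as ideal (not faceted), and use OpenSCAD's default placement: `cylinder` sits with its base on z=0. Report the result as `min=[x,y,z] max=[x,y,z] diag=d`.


min=[-7.500,-25.800,14.100] max=[17.100,-1.200,31.000] diag=38.677

A = translate([4.8, -13.5, 14.1]) cylinder(h=9.6, r=3.4) → bbox [1.4,-16.9,14.1] .. [8.2,-10.1,23.7]
B = cylinder(h=7.3, r=8.9) → bbox [-8.9,-8.9,0] .. [8.9,8.9,7.3]
lo = A.lo+B.lo = [1.4-8.9, -16.9-8.9, 14.1+0] = [-7.500,-25.800,14.100]
hi = A.hi+B.hi = [8.2+8.9, -10.1+8.9, 23.7+7.3] = [17.100,-1.200,31.000]
diag = √(24.6²+24.6²+16.9²) = √1495.93 = 38.677


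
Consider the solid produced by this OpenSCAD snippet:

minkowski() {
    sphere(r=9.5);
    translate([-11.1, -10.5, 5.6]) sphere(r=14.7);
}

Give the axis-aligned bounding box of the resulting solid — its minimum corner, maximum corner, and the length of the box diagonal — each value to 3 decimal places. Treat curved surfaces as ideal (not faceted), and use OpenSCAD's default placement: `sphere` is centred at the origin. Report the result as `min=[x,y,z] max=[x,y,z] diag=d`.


A = translate([-11.1, -10.5, 5.6]) sphere(r=14.7) → bbox [-25.8,-25.2,-9.1] .. [3.6,4.2,20.3]
B = sphere(r=9.5) → bbox [-9.5,-9.5,-9.5] .. [9.5,9.5,9.5]
lo = A.lo+B.lo = [-25.8-9.5, -25.2-9.5, -9.1-9.5] = [-35.300,-34.700,-18.600]
hi = A.hi+B.hi = [3.6+9.5, 4.2+9.5, 20.3+9.5] = [13.100,13.700,29.800]
diag = √(48.4²+48.4²+48.4²) = √7027.68 = 83.831

min=[-35.300,-34.700,-18.600] max=[13.100,13.700,29.800] diag=83.831


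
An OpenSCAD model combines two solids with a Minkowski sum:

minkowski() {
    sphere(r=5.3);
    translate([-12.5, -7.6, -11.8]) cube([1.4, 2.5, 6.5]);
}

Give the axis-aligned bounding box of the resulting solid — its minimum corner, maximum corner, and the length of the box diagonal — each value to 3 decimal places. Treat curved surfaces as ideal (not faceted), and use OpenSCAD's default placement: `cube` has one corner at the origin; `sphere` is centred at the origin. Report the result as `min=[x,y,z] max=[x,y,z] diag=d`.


A = translate([-12.5, -7.6, -11.8]) cube([1.4, 2.5, 6.5]) → bbox [-12.5,-7.6,-11.8] .. [-11.1,-5.1,-5.3]
B = sphere(r=5.3) → bbox [-5.3,-5.3,-5.3] .. [5.3,5.3,5.3]
lo = A.lo+B.lo = [-12.5-5.3, -7.6-5.3, -11.8-5.3] = [-17.800,-12.900,-17.100]
hi = A.hi+B.hi = [-11.1+5.3, -5.1+5.3, -5.3+5.3] = [-5.800,0.200,0.000]
diag = √(12²+13.1²+17.1²) = √608.02 = 24.658

min=[-17.800,-12.900,-17.100] max=[-5.800,0.200,0.000] diag=24.658


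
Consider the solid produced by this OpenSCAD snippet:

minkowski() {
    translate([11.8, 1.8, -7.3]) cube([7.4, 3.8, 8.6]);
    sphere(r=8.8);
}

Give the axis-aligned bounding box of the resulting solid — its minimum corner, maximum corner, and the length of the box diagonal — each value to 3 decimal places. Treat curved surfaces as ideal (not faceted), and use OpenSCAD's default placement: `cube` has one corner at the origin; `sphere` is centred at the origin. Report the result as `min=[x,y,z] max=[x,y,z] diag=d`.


min=[3.000,-7.000,-16.100] max=[28.000,14.400,10.100] diag=42.064

A = translate([11.8, 1.8, -7.3]) cube([7.4, 3.8, 8.6]) → bbox [11.8,1.8,-7.3] .. [19.2,5.6,1.3]
B = sphere(r=8.8) → bbox [-8.8,-8.8,-8.8] .. [8.8,8.8,8.8]
lo = A.lo+B.lo = [11.8-8.8, 1.8-8.8, -7.3-8.8] = [3.000,-7.000,-16.100]
hi = A.hi+B.hi = [19.2+8.8, 5.6+8.8, 1.3+8.8] = [28.000,14.400,10.100]
diag = √(25²+21.4²+26.2²) = √1769.4 = 42.064


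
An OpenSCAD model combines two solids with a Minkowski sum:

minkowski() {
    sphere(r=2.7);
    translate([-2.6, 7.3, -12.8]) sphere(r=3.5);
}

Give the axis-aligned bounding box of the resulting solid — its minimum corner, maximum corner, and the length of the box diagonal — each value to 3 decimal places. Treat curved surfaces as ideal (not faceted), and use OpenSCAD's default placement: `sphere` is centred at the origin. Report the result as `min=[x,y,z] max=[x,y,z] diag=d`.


min=[-8.800,1.100,-19.000] max=[3.600,13.500,-6.600] diag=21.477

A = translate([-2.6, 7.3, -12.8]) sphere(r=3.5) → bbox [-6.1,3.8,-16.3] .. [0.9,10.8,-9.3]
B = sphere(r=2.7) → bbox [-2.7,-2.7,-2.7] .. [2.7,2.7,2.7]
lo = A.lo+B.lo = [-6.1-2.7, 3.8-2.7, -16.3-2.7] = [-8.800,1.100,-19.000]
hi = A.hi+B.hi = [0.9+2.7, 10.8+2.7, -9.3+2.7] = [3.600,13.500,-6.600]
diag = √(12.4²+12.4²+12.4²) = √461.28 = 21.477


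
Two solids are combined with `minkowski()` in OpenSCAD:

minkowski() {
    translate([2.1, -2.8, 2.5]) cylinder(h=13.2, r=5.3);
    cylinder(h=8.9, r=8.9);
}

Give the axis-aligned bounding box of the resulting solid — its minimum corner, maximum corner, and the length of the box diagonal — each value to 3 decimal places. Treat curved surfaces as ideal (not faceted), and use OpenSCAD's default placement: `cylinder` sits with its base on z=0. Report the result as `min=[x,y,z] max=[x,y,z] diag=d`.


A = translate([2.1, -2.8, 2.5]) cylinder(h=13.2, r=5.3) → bbox [-3.2,-8.1,2.5] .. [7.4,2.5,15.7]
B = cylinder(h=8.9, r=8.9) → bbox [-8.9,-8.9,0] .. [8.9,8.9,8.9]
lo = A.lo+B.lo = [-3.2-8.9, -8.1-8.9, 2.5+0] = [-12.100,-17.000,2.500]
hi = A.hi+B.hi = [7.4+8.9, 2.5+8.9, 15.7+8.9] = [16.300,11.400,24.600]
diag = √(28.4²+28.4²+22.1²) = √2101.53 = 45.842

min=[-12.100,-17.000,2.500] max=[16.300,11.400,24.600] diag=45.842


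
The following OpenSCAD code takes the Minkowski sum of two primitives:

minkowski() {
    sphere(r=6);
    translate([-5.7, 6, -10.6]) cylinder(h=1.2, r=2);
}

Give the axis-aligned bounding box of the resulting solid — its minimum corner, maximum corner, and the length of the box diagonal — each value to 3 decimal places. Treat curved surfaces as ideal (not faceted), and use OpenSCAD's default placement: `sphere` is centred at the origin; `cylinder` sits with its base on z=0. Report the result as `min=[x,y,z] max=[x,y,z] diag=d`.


min=[-13.700,-2.000,-16.600] max=[2.300,14.000,-3.400] diag=26.196

A = translate([-5.7, 6, -10.6]) cylinder(h=1.2, r=2) → bbox [-7.7,4,-10.6] .. [-3.7,8,-9.4]
B = sphere(r=6) → bbox [-6,-6,-6] .. [6,6,6]
lo = A.lo+B.lo = [-7.7-6, 4-6, -10.6-6] = [-13.700,-2.000,-16.600]
hi = A.hi+B.hi = [-3.7+6, 8+6, -9.4+6] = [2.300,14.000,-3.400]
diag = √(16²+16²+13.2²) = √686.24 = 26.196


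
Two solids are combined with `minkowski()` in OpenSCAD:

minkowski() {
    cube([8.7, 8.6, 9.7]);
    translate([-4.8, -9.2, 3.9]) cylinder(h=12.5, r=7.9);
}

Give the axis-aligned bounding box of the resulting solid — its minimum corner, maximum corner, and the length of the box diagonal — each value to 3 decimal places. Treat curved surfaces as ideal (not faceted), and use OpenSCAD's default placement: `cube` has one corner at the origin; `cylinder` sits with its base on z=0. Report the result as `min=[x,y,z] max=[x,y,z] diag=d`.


min=[-12.700,-17.100,3.900] max=[11.800,7.300,26.100] diag=41.091

A = translate([-4.8, -9.2, 3.9]) cylinder(h=12.5, r=7.9) → bbox [-12.7,-17.1,3.9] .. [3.1,-1.3,16.4]
B = cube([8.7, 8.6, 9.7]) → bbox [0,0,0] .. [8.7,8.6,9.7]
lo = A.lo+B.lo = [-12.7+0, -17.1+0, 3.9+0] = [-12.700,-17.100,3.900]
hi = A.hi+B.hi = [3.1+8.7, -1.3+8.6, 16.4+9.7] = [11.800,7.300,26.100]
diag = √(24.5²+24.4²+22.2²) = √1688.45 = 41.091


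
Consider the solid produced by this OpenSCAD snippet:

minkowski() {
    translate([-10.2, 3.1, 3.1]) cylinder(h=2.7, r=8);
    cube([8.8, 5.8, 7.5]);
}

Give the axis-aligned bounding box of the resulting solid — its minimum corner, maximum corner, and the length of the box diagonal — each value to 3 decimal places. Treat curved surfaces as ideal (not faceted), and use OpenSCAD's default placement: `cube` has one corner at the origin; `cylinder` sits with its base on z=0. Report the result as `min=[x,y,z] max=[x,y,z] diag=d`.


min=[-18.200,-4.900,3.100] max=[6.600,16.900,13.300] diag=34.559

A = translate([-10.2, 3.1, 3.1]) cylinder(h=2.7, r=8) → bbox [-18.2,-4.9,3.1] .. [-2.2,11.1,5.8]
B = cube([8.8, 5.8, 7.5]) → bbox [0,0,0] .. [8.8,5.8,7.5]
lo = A.lo+B.lo = [-18.2+0, -4.9+0, 3.1+0] = [-18.200,-4.900,3.100]
hi = A.hi+B.hi = [-2.2+8.8, 11.1+5.8, 5.8+7.5] = [6.600,16.900,13.300]
diag = √(24.8²+21.8²+10.2²) = √1194.32 = 34.559


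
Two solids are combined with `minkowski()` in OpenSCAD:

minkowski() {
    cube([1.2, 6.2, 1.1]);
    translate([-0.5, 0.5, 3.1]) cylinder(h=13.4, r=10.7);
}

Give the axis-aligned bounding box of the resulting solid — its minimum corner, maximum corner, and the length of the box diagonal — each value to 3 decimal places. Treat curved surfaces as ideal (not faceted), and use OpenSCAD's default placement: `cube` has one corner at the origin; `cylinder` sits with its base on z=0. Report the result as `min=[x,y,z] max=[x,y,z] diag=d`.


A = translate([-0.5, 0.5, 3.1]) cylinder(h=13.4, r=10.7) → bbox [-11.2,-10.2,3.1] .. [10.2,11.2,16.5]
B = cube([1.2, 6.2, 1.1]) → bbox [0,0,0] .. [1.2,6.2,1.1]
lo = A.lo+B.lo = [-11.2+0, -10.2+0, 3.1+0] = [-11.200,-10.200,3.100]
hi = A.hi+B.hi = [10.2+1.2, 11.2+6.2, 16.5+1.1] = [11.400,17.400,17.600]
diag = √(22.6²+27.6²+14.5²) = √1482.77 = 38.507

min=[-11.200,-10.200,3.100] max=[11.400,17.400,17.600] diag=38.507


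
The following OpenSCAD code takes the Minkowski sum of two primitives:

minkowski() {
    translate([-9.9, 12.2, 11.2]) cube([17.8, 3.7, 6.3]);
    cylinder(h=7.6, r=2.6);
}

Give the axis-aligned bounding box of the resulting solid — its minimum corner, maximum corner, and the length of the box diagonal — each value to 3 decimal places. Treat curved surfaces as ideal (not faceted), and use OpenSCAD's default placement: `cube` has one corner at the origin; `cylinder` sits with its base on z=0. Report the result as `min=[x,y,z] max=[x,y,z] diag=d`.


A = translate([-9.9, 12.2, 11.2]) cube([17.8, 3.7, 6.3]) → bbox [-9.9,12.2,11.2] .. [7.9,15.9,17.5]
B = cylinder(h=7.6, r=2.6) → bbox [-2.6,-2.6,0] .. [2.6,2.6,7.6]
lo = A.lo+B.lo = [-9.9-2.6, 12.2-2.6, 11.2+0] = [-12.500,9.600,11.200]
hi = A.hi+B.hi = [7.9+2.6, 15.9+2.6, 17.5+7.6] = [10.500,18.500,25.100]
diag = √(23²+8.9²+13.9²) = √801.42 = 28.309

min=[-12.500,9.600,11.200] max=[10.500,18.500,25.100] diag=28.309


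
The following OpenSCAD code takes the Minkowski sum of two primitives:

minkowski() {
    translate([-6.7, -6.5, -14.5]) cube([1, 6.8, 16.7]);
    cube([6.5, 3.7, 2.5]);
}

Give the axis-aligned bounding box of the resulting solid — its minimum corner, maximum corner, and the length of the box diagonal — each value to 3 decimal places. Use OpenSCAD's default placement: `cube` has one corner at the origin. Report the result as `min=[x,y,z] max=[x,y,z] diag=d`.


min=[-6.700,-6.500,-14.500] max=[0.800,4.000,4.700] diag=23.133

A = translate([-6.7, -6.5, -14.5]) cube([1, 6.8, 16.7]) → bbox [-6.7,-6.5,-14.5] .. [-5.7,0.3,2.2]
B = cube([6.5, 3.7, 2.5]) → bbox [0,0,0] .. [6.5,3.7,2.5]
lo = A.lo+B.lo = [-6.7+0, -6.5+0, -14.5+0] = [-6.700,-6.500,-14.500]
hi = A.hi+B.hi = [-5.7+6.5, 0.3+3.7, 2.2+2.5] = [0.800,4.000,4.700]
diag = √(7.5²+10.5²+19.2²) = √535.14 = 23.133


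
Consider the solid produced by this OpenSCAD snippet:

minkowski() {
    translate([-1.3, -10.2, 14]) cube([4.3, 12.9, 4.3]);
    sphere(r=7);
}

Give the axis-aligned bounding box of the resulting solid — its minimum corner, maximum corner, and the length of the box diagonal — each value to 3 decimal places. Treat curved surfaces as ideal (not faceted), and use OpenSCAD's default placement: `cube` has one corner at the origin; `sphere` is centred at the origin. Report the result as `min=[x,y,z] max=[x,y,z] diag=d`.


A = translate([-1.3, -10.2, 14]) cube([4.3, 12.9, 4.3]) → bbox [-1.3,-10.2,14] .. [3,2.7,18.3]
B = sphere(r=7) → bbox [-7,-7,-7] .. [7,7,7]
lo = A.lo+B.lo = [-1.3-7, -10.2-7, 14-7] = [-8.300,-17.200,7.000]
hi = A.hi+B.hi = [3+7, 2.7+7, 18.3+7] = [10.000,9.700,25.300]
diag = √(18.3²+26.9²+18.3²) = √1393.39 = 37.328

min=[-8.300,-17.200,7.000] max=[10.000,9.700,25.300] diag=37.328


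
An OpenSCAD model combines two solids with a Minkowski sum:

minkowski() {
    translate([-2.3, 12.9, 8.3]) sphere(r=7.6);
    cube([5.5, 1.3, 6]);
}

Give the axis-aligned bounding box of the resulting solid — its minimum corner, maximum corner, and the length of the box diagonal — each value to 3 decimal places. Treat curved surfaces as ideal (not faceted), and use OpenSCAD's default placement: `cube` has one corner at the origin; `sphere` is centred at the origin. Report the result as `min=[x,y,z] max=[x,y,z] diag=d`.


min=[-9.900,5.300,0.700] max=[10.800,21.800,21.900] diag=33.914

A = translate([-2.3, 12.9, 8.3]) sphere(r=7.6) → bbox [-9.9,5.3,0.7] .. [5.3,20.5,15.9]
B = cube([5.5, 1.3, 6]) → bbox [0,0,0] .. [5.5,1.3,6]
lo = A.lo+B.lo = [-9.9+0, 5.3+0, 0.7+0] = [-9.900,5.300,0.700]
hi = A.hi+B.hi = [5.3+5.5, 20.5+1.3, 15.9+6] = [10.800,21.800,21.900]
diag = √(20.7²+16.5²+21.2²) = √1150.18 = 33.914


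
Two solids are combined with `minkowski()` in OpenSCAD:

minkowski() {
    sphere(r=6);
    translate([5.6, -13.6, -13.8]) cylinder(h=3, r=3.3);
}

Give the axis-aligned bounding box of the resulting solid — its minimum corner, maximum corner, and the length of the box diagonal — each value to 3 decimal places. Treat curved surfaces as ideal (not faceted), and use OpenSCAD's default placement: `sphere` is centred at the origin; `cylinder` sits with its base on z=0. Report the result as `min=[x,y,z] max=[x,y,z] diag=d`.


A = translate([5.6, -13.6, -13.8]) cylinder(h=3, r=3.3) → bbox [2.3,-16.9,-13.8] .. [8.9,-10.3,-10.8]
B = sphere(r=6) → bbox [-6,-6,-6] .. [6,6,6]
lo = A.lo+B.lo = [2.3-6, -16.9-6, -13.8-6] = [-3.700,-22.900,-19.800]
hi = A.hi+B.hi = [8.9+6, -10.3+6, -10.8+6] = [14.900,-4.300,-4.800]
diag = √(18.6²+18.6²+15²) = √916.92 = 30.281

min=[-3.700,-22.900,-19.800] max=[14.900,-4.300,-4.800] diag=30.281


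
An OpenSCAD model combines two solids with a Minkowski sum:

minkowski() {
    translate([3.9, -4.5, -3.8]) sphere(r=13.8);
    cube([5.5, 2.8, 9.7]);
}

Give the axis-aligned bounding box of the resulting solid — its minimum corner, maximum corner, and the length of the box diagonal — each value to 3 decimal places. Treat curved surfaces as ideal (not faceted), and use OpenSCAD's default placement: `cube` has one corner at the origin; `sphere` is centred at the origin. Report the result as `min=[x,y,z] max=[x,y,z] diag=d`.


A = translate([3.9, -4.5, -3.8]) sphere(r=13.8) → bbox [-9.9,-18.3,-17.6] .. [17.7,9.3,10]
B = cube([5.5, 2.8, 9.7]) → bbox [0,0,0] .. [5.5,2.8,9.7]
lo = A.lo+B.lo = [-9.9+0, -18.3+0, -17.6+0] = [-9.900,-18.300,-17.600]
hi = A.hi+B.hi = [17.7+5.5, 9.3+2.8, 10+9.7] = [23.200,12.100,19.700]
diag = √(33.1²+30.4²+37.3²) = √3411.06 = 58.404

min=[-9.900,-18.300,-17.600] max=[23.200,12.100,19.700] diag=58.404


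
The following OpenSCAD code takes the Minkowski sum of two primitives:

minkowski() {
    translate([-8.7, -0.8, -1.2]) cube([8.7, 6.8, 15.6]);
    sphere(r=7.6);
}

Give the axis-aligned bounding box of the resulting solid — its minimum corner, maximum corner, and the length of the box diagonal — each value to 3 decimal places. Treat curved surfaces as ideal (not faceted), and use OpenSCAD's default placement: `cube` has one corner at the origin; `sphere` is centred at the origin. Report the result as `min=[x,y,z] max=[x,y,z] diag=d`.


min=[-16.300,-8.400,-8.800] max=[7.600,13.600,22.000] diag=44.764

A = translate([-8.7, -0.8, -1.2]) cube([8.7, 6.8, 15.6]) → bbox [-8.7,-0.8,-1.2] .. [0,6,14.4]
B = sphere(r=7.6) → bbox [-7.6,-7.6,-7.6] .. [7.6,7.6,7.6]
lo = A.lo+B.lo = [-8.7-7.6, -0.8-7.6, -1.2-7.6] = [-16.300,-8.400,-8.800]
hi = A.hi+B.hi = [0+7.6, 6+7.6, 14.4+7.6] = [7.600,13.600,22.000]
diag = √(23.9²+22²+30.8²) = √2003.85 = 44.764


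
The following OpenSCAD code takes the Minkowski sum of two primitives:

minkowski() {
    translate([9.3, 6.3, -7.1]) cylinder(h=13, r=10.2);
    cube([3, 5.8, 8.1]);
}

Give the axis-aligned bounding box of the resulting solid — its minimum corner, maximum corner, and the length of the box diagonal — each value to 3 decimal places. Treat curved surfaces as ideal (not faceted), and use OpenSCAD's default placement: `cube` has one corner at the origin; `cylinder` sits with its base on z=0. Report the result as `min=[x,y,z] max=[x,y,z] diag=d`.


A = translate([9.3, 6.3, -7.1]) cylinder(h=13, r=10.2) → bbox [-0.9,-3.9,-7.1] .. [19.5,16.5,5.9]
B = cube([3, 5.8, 8.1]) → bbox [0,0,0] .. [3,5.8,8.1]
lo = A.lo+B.lo = [-0.9+0, -3.9+0, -7.1+0] = [-0.900,-3.900,-7.100]
hi = A.hi+B.hi = [19.5+3, 16.5+5.8, 5.9+8.1] = [22.500,22.300,14.000]
diag = √(23.4²+26.2²+21.1²) = √1679.21 = 40.978

min=[-0.900,-3.900,-7.100] max=[22.500,22.300,14.000] diag=40.978
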